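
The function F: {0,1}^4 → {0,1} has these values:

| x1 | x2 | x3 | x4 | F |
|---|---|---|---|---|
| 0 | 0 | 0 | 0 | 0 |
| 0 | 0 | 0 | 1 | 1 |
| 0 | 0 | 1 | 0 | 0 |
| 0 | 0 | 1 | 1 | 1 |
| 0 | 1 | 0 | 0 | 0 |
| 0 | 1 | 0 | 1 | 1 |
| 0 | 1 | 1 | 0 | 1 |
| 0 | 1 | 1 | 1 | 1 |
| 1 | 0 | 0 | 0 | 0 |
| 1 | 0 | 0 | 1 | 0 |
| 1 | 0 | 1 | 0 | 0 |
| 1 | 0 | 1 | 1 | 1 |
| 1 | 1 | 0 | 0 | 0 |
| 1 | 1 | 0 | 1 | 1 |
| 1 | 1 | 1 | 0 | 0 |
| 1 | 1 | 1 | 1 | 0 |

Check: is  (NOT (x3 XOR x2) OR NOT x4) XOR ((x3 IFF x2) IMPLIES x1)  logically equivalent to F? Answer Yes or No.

Check the formula against F row by row:
  x1=0, x2=0, x3=0, x4=0: formula gives 1, but F = 0 ✗
Row (0,0,0,0) is a counterexample, so the formula is not equivalent to F.

No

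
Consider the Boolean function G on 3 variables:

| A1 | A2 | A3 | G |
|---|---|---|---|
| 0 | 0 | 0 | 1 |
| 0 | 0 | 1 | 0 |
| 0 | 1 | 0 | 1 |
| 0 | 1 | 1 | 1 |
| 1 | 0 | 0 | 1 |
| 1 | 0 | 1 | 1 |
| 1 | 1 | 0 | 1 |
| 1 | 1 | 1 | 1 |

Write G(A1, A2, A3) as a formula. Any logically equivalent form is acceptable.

G(A1, A2, A3) = ¬((¬A1 ∧ ¬A2) ∧ A3)

G is 0 on exactly one input, (0,0,1), whose minterm is ¬A1·¬A2·A3. So G is the negation of that single conjunction.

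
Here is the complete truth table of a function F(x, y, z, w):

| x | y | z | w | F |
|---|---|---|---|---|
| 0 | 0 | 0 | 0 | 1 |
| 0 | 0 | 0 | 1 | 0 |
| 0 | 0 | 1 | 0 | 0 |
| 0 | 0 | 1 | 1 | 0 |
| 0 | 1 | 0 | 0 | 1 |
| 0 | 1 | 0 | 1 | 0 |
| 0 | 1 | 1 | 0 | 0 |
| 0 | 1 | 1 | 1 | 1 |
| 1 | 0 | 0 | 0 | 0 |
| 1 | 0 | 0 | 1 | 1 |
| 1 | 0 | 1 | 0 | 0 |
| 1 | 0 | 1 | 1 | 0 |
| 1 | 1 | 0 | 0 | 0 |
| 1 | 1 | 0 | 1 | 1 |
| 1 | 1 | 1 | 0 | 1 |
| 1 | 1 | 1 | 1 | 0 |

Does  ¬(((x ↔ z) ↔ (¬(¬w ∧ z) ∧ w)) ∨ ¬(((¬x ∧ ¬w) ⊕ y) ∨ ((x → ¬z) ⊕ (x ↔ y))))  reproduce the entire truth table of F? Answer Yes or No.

Check the formula against F row by row:
  x=0, y=0, z=0, w=0: formula gives 1, F = 1 ✓
  x=0, y=0, z=0, w=1: formula gives 0, F = 0 ✓
  x=0, y=0, z=1, w=0: formula gives 0, F = 0 ✓
  x=0, y=0, z=1, w=1: formula gives 0, F = 0 ✓
  …and likewise for the remaining 12 rows.
No disagreement on any input; they are logically equivalent.

Yes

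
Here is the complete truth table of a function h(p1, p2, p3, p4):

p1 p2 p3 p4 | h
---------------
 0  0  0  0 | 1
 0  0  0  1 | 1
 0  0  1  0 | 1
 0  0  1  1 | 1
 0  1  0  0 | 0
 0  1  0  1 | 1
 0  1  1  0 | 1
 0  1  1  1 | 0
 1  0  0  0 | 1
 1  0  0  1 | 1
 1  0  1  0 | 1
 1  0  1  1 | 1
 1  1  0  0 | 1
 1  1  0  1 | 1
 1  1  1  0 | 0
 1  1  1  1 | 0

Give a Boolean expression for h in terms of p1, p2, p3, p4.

h(p1, p2, p3, p4) = ¬((((((¬p1 ∧ p2) ∧ ¬p3) ∧ ¬p4) ∨ (((¬p1 ∧ p2) ∧ p3) ∧ p4)) ∨ (((p1 ∧ p2) ∧ p3) ∧ ¬p4)) ∨ (((p1 ∧ p2) ∧ p3) ∧ p4))

h is 0 on only 4 rows — (0,1,0,0), (0,1,1,1), (1,1,1,0), (1,1,1,1). Writing each as a minterm (¬p1·p2·¬p3·¬p4, ¬p1·p2·p3·p4, p1·p2·p3·¬p4, p1·p2·p3·p4) and OR-ing them characterizes exactly where h=0, so h is the negation of that disjunction.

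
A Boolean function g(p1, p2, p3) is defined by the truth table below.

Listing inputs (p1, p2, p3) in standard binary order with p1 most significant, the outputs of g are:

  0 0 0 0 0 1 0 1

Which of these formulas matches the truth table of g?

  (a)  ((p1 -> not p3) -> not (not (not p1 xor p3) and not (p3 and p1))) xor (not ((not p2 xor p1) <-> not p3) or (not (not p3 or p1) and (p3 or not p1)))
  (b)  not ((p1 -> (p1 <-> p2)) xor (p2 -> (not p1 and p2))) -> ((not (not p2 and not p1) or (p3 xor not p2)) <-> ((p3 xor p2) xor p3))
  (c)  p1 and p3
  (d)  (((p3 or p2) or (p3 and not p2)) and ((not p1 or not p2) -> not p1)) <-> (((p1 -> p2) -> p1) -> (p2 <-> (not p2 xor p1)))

(a) fails at (0,0,0): the formula yields 1, g is 0.
(b) fails at (0,0,1): the formula yields 1, g is 0.
(d) fails at (0,0,1): the formula yields 1, g is 0.
(c) is the remaining candidate, and it agrees with g on all 8 inputs.

c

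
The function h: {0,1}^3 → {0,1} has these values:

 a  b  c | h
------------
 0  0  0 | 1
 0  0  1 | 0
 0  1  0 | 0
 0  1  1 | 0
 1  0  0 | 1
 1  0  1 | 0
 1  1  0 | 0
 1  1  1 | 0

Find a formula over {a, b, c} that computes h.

h(a, b, c) = ((NOT a AND NOT b) AND NOT c) OR ((a AND NOT b) AND NOT c)

h=1 on 2 inputs: (0,0,0), (1,0,0). Reading each as a conjunction of literals (¬a·¬b·¬c, a·¬b·¬c) and taking the OR gives the canonical DNF.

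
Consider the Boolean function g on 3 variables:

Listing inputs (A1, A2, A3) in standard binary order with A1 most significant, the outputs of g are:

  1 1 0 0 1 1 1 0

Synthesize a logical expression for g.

g is 0 on only 3 rows — (0,1,0), (0,1,1), (1,1,1). Writing each as a minterm (¬A1·A2·¬A3, ¬A1·A2·A3, A1·A2·A3) and OR-ing them characterizes exactly where g=0, so g is the negation of that disjunction.

g(A1, A2, A3) = ~((((~A1 & A2) & ~A3) | ((~A1 & A2) & A3)) | ((A1 & A2) & A3))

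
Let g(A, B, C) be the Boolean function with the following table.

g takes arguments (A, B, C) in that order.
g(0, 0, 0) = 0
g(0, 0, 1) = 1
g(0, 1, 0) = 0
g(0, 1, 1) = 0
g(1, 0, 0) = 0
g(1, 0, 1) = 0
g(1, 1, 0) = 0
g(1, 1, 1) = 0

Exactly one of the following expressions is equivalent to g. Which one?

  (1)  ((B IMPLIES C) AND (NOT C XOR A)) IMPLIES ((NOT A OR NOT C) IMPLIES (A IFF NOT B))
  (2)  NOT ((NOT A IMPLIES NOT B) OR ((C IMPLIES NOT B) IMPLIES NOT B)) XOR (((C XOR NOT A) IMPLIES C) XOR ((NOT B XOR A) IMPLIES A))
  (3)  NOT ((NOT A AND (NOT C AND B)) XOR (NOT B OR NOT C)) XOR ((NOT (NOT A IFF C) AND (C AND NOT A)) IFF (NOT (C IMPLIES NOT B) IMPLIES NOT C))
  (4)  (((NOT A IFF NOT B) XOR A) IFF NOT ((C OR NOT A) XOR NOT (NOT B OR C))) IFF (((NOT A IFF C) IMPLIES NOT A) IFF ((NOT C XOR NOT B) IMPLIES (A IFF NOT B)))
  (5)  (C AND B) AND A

2

(1) fails at (0,1,0): the formula yields 1, g is 0.
(3) fails at (0,0,1): the formula yields 0, g is 1.
(4) fails at (0,1,1): the formula yields 1, g is 0.
(5) fails at (0,0,1): the formula yields 0, g is 1.
Only (2) survives; checking it on all 8 rows confirms it matches g.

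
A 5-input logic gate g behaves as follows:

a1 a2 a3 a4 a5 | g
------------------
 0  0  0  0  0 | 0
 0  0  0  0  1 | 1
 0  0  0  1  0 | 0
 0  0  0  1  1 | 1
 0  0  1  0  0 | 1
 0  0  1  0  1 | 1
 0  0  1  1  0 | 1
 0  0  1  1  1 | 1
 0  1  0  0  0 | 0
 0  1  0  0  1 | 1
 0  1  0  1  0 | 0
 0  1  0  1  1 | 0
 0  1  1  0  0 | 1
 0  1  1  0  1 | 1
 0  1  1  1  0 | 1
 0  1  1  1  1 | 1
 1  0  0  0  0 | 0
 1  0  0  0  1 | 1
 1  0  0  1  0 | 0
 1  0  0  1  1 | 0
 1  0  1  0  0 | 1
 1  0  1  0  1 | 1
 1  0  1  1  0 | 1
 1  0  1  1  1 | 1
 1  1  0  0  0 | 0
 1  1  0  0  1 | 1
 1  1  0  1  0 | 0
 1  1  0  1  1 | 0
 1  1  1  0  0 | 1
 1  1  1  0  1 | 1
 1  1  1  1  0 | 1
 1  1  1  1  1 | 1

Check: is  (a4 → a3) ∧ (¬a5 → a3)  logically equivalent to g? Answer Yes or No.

Evaluate (a4 → a3) ∧ (¬a5 → a3) on each row and compare to g:
  a1=0, a2=0, a3=0, a4=0, a5=0: formula gives 0, g = 0 ✓
  a1=0, a2=0, a3=0, a4=0, a5=1: formula gives 1, g = 1 ✓
  a1=0, a2=0, a3=0, a4=1, a5=0: formula gives 0, g = 0 ✓
  a1=0, a2=0, a3=0, a4=1, a5=1: formula gives 0, but g = 1 ✗
Since they disagree at (0,0,0,1,1), the expression is not a correct formula for g.

No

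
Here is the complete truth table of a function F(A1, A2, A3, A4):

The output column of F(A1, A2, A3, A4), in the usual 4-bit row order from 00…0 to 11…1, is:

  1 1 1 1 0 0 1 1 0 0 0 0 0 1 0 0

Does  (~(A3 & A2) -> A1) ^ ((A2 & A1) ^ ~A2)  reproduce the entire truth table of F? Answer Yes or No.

Evaluate (~(A3 & A2) -> A1) ^ ((A2 & A1) ^ ~A2) on each row and compare to F:
  A1=0, A2=0, A3=0, A4=0: formula gives 1, F = 1 ✓
  A1=0, A2=0, A3=0, A4=1: formula gives 1, F = 1 ✓
  A1=0, A2=0, A3=1, A4=0: formula gives 1, F = 1 ✓
  A1=0, A2=0, A3=1, A4=1: formula gives 1, F = 1 ✓
  …
  A1=1, A2=1, A3=0, A4=1: formula gives 0, but F = 1 ✗
Row (1,1,0,1) is a counterexample, so the formula is not equivalent to F.

No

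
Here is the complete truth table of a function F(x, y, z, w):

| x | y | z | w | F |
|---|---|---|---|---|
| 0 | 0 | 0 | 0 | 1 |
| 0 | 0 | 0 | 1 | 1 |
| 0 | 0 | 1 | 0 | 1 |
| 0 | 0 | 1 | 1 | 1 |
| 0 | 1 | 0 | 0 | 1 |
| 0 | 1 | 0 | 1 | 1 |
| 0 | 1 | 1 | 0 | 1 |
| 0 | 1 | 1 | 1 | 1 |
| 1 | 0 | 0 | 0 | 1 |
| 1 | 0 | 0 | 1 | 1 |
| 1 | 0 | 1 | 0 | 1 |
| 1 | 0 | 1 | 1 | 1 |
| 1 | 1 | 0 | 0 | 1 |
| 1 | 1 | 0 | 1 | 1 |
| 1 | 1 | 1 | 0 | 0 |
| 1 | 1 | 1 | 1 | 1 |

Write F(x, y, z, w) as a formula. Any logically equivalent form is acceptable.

F(x, y, z, w) = ~(((x & y) & z) & ~w)

F is 0 on exactly one input, (1,1,1,0), whose minterm is x·y·z·¬w. So F is the negation of that single conjunction.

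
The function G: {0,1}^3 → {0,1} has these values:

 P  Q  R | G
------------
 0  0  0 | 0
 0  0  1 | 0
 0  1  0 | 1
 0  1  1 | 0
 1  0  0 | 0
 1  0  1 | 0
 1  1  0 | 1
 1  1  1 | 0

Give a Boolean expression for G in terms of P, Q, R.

The 1-rows are (0,1,0), (1,1,0). Each contributes one minterm — ¬P·Q·¬R; P·Q·¬R — and their disjunction is a sum-of-products form of G.

G(P, Q, R) = ((¬P ∧ Q) ∧ ¬R) ∨ ((P ∧ Q) ∧ ¬R)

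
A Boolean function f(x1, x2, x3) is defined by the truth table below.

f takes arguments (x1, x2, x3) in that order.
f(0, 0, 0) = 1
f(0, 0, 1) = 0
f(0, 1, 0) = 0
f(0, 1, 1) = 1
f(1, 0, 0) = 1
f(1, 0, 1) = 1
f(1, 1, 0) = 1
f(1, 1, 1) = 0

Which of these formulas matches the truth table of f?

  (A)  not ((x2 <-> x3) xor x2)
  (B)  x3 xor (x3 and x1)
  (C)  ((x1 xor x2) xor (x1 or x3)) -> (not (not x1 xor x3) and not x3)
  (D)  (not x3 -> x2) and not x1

(A) disagrees with f on (0,0,0) (formula → 0, table → 1); rule it out.
(B) disagrees with f on (0,0,0) (formula → 0, table → 1); rule it out.
(D) disagrees with f on (0,0,0) (formula → 0, table → 1); rule it out.
(C) is the remaining candidate, and it agrees with f on all 8 inputs.

C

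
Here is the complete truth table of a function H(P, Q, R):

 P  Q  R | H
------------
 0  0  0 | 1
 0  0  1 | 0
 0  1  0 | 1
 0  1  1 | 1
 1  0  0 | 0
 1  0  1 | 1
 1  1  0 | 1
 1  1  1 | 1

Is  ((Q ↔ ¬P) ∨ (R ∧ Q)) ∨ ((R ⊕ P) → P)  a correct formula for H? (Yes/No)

Check the formula against H row by row:
  P=0, Q=0, R=0: formula gives 1, H = 1 ✓
  P=0, Q=0, R=1: formula gives 0, H = 0 ✓
  P=0, Q=1, R=0: formula gives 1, H = 1 ✓
  P=0, Q=1, R=1: formula gives 1, H = 1 ✓
  P=1, Q=0, R=0: formula gives 1, but H = 0 ✗
Since they disagree at (1,0,0), the expression is not a correct formula for H.

No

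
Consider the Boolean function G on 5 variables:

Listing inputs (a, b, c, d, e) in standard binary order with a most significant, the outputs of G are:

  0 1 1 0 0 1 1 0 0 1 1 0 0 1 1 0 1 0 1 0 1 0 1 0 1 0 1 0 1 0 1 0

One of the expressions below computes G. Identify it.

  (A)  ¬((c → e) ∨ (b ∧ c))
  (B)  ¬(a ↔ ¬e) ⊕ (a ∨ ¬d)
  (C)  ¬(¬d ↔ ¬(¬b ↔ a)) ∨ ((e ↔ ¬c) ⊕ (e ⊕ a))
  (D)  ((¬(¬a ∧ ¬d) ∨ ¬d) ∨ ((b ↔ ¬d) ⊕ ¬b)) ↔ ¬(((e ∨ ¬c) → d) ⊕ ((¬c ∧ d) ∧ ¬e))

B

(A) disagrees with G on (0,0,0,0,1) (formula → 0, table → 1); rule it out.
(C) disagrees with G on (0,0,0,0,1) (formula → 0, table → 1); rule it out.
(D) disagrees with G on (0,0,0,0,0) (formula → 1, table → 0); rule it out.
That leaves (B). Evaluating it on every row reproduces the table of G exactly.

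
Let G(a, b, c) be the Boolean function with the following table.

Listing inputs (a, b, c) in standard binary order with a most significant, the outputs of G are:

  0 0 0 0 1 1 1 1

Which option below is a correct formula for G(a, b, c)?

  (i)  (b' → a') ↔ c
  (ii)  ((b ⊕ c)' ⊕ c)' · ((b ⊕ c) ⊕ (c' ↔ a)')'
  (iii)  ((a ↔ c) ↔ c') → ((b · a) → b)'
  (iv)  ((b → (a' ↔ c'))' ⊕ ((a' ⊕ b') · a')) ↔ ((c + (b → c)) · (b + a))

(i) disagrees with G on (0,0,1) (formula → 1, table → 0); rule it out.
(ii) disagrees with G on (0,1,0) (formula → 1, table → 0); rule it out.
(iv) disagrees with G on (0,0,0) (formula → 1, table → 0); rule it out.
(iii) is the remaining candidate, and it agrees with G on all 8 inputs.

iii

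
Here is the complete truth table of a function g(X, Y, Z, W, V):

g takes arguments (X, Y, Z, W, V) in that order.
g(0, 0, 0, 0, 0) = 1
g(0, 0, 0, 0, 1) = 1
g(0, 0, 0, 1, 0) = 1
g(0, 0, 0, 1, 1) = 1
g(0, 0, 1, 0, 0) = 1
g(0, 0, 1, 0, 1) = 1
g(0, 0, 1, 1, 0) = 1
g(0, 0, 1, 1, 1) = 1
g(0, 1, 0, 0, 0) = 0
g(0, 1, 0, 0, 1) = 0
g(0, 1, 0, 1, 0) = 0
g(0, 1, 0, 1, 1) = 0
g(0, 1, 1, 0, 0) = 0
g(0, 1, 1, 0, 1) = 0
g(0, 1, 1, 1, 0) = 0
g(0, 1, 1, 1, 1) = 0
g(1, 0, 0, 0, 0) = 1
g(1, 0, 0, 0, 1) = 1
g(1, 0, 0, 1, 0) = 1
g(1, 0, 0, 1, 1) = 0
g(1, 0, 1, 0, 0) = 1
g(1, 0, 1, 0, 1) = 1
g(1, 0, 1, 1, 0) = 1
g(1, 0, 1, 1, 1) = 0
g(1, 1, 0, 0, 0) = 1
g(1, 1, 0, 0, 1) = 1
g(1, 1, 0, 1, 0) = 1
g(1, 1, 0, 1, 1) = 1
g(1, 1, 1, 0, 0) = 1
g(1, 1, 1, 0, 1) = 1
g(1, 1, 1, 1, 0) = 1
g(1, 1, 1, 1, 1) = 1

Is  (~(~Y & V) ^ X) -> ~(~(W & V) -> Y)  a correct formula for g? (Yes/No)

Yes

Check the formula against g row by row:
  X=0, Y=0, Z=0, W=0, V=0: formula gives 1, g = 1 ✓
  X=0, Y=0, Z=0, W=0, V=1: formula gives 1, g = 1 ✓
  X=0, Y=0, Z=0, W=1, V=0: formula gives 1, g = 1 ✓
  X=0, Y=0, Z=0, W=1, V=1: formula gives 1, g = 1 ✓
  …and likewise for the remaining 28 rows.
All 32 rows match — the expression computes g exactly.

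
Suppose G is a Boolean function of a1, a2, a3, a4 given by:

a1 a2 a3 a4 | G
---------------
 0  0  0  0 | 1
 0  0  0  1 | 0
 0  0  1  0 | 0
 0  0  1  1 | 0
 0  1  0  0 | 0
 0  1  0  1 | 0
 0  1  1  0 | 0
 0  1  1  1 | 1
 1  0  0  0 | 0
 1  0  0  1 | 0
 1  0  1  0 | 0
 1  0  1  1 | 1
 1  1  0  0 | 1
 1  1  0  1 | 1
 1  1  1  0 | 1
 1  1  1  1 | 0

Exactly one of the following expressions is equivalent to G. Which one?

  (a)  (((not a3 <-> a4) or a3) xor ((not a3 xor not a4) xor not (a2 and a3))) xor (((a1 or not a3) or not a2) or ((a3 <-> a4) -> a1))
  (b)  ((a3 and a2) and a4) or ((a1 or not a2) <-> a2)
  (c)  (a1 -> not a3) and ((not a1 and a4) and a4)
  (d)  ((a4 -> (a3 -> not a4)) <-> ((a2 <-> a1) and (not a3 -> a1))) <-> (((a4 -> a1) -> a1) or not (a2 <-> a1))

d

(a) disagrees with G on (0,0,0,0) (formula → 0, table → 1); rule it out.
(b) disagrees with G on (0,0,0,0) (formula → 0, table → 1); rule it out.
(c) disagrees with G on (0,0,0,0) (formula → 0, table → 1); rule it out.
Only (d) survives; checking it on all 16 rows confirms it matches G.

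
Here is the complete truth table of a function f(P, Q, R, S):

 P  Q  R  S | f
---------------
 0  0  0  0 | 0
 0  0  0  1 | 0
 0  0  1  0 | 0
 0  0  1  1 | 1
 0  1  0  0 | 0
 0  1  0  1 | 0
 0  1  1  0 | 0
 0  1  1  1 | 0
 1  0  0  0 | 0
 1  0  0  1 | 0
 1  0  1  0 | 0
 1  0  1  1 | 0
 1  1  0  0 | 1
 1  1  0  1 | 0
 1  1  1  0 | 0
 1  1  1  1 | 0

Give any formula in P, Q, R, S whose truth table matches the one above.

Collect the rows where f=1 — (0,0,1,1), (1,1,0,0) — and write one minterm per row: ¬P·¬Q·R·S, P·Q·¬R·¬S. Their union (logical OR) reproduces the table exactly.

f(P, Q, R, S) = (((¬P ∧ ¬Q) ∧ R) ∧ S) ∨ (((P ∧ Q) ∧ ¬R) ∧ ¬S)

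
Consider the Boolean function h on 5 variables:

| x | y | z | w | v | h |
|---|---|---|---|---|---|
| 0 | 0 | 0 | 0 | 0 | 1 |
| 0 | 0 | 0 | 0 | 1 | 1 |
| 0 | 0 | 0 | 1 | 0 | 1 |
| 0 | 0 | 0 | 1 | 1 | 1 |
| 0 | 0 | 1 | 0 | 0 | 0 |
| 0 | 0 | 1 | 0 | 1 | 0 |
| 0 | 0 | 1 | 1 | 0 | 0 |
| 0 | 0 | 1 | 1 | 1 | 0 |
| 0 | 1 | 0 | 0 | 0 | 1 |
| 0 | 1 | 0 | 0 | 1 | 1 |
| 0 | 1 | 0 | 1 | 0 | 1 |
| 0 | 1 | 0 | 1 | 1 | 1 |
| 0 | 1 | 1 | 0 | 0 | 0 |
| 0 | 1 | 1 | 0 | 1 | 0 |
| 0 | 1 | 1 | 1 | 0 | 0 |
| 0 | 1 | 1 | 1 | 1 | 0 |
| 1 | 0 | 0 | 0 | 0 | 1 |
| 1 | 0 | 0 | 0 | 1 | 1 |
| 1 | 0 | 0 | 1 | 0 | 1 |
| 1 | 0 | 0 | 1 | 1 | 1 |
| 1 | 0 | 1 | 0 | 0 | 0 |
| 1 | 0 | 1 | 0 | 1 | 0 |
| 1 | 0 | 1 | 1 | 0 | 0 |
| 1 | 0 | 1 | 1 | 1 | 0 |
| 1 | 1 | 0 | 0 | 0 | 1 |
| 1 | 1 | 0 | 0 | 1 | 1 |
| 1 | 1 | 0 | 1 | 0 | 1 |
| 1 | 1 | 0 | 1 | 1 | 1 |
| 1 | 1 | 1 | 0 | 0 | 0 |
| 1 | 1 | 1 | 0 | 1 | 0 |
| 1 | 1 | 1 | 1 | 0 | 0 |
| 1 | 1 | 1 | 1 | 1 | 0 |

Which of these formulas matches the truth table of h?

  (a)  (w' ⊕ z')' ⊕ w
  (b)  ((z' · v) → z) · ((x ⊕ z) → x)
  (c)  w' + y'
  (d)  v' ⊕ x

(b) disagrees with h on (0,0,0,0,1) (formula → 0, table → 1); rule it out.
(c) disagrees with h on (0,0,1,0,0) (formula → 1, table → 0); rule it out.
(d) disagrees with h on (0,0,0,0,1) (formula → 0, table → 1); rule it out.
Only (a) survives; checking it on all 32 rows confirms it matches h.

a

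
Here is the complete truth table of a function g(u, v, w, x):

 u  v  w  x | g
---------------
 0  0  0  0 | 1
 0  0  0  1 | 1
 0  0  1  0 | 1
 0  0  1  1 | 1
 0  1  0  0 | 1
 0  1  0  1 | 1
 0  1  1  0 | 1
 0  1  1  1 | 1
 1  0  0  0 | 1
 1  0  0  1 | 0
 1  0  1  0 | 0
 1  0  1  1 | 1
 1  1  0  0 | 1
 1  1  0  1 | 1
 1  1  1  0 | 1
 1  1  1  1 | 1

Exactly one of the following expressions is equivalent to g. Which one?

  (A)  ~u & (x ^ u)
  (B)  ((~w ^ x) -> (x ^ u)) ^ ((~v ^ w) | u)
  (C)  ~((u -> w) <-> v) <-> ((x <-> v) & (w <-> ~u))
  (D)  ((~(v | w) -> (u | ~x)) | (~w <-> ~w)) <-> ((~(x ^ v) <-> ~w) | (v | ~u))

(A): at (0,0,0,0) it gives 0, but g = 1 — eliminated.
(B): at (0,0,0,1) it gives 0, but g = 1 — eliminated.
(C): at (0,0,0,0) it gives 0, but g = 1 — eliminated.
Only (D) survives; checking it on all 16 rows confirms it matches g.

D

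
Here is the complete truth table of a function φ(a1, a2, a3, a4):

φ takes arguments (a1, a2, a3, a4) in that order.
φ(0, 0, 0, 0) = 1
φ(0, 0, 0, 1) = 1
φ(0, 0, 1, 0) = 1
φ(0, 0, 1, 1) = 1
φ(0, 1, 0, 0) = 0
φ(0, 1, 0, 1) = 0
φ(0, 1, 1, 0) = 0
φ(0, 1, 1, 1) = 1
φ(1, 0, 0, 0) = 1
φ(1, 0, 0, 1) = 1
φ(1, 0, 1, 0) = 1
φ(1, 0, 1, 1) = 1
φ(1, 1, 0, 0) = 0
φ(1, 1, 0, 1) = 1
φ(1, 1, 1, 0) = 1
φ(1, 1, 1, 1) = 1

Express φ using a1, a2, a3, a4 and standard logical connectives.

φ(a1, a2, a3, a4) = not ((((((not a1 and a2) and not a3) and not a4) or (((not a1 and a2) and not a3) and a4)) or (((not a1 and a2) and a3) and not a4)) or (((a1 and a2) and not a3) and not a4))

The 0-rows are (0,1,0,0), (0,1,0,1), (0,1,1,0), (1,1,0,0). Take each as a conjunction (¬a1·a2·¬a3·¬a4, ¬a1·a2·¬a3·a4, ¬a1·a2·a3·¬a4, a1·a2·¬a3·¬a4), form their disjunction, and complement — that gives a formula that is 1 everywhere φ is.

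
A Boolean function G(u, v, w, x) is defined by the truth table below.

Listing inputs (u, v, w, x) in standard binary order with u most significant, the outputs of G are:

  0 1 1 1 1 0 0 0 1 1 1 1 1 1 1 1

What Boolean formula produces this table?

The 0-rows are (0,0,0,0), (0,1,0,1), (0,1,1,0), (0,1,1,1). Take each as a conjunction (¬u·¬v·¬w·¬x, ¬u·v·¬w·x, ¬u·v·w·¬x, ¬u·v·w·x), form their disjunction, and complement — that gives a formula that is 1 everywhere G is.

G(u, v, w, x) = ¬((((((¬u ∧ ¬v) ∧ ¬w) ∧ ¬x) ∨ (((¬u ∧ v) ∧ ¬w) ∧ x)) ∨ (((¬u ∧ v) ∧ w) ∧ ¬x)) ∨ (((¬u ∧ v) ∧ w) ∧ x))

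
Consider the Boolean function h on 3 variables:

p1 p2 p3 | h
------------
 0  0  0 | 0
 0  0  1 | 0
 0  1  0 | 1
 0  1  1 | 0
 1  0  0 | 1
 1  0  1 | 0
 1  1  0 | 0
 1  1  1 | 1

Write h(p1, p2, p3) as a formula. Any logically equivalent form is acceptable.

Collect the rows where h=1 — (0,1,0), (1,0,0), (1,1,1) — and write one minterm per row: ¬p1·p2·¬p3, p1·¬p2·¬p3, p1·p2·p3. Their union (logical OR) reproduces the table exactly.

h(p1, p2, p3) = (((not p1 and p2) and not p3) or ((p1 and not p2) and not p3)) or ((p1 and p2) and p3)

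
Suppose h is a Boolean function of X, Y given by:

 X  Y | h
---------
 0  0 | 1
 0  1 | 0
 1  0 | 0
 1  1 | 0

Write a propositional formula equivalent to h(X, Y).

The output is 1 only when every input is 0 — NOR of all inputs.

h(X, Y) = (X + Y)'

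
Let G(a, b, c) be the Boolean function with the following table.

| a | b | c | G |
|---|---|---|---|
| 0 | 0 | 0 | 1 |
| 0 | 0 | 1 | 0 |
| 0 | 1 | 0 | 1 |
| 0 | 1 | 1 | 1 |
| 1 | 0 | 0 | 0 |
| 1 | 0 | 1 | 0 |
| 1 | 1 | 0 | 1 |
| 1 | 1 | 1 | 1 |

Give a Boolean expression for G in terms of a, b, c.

G is 0 on only 3 rows — (0,0,1), (1,0,0), (1,0,1). Writing each as a minterm (¬a·¬b·c, a·¬b·¬c, a·¬b·c) and OR-ing them characterizes exactly where G=0, so G is the negation of that disjunction.

G(a, b, c) = ((((a' · b') · c) + ((a · b') · c')) + ((a · b') · c))'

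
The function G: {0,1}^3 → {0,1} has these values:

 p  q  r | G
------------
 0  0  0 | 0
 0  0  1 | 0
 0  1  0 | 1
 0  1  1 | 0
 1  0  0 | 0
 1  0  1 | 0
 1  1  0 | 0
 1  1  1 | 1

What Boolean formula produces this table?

G(p, q, r) = ((p' · q) · r') + ((p · q) · r)

G=1 on 2 inputs: (0,1,0), (1,1,1). Reading each as a conjunction of literals (¬p·q·¬r, p·q·r) and taking the OR gives the canonical DNF.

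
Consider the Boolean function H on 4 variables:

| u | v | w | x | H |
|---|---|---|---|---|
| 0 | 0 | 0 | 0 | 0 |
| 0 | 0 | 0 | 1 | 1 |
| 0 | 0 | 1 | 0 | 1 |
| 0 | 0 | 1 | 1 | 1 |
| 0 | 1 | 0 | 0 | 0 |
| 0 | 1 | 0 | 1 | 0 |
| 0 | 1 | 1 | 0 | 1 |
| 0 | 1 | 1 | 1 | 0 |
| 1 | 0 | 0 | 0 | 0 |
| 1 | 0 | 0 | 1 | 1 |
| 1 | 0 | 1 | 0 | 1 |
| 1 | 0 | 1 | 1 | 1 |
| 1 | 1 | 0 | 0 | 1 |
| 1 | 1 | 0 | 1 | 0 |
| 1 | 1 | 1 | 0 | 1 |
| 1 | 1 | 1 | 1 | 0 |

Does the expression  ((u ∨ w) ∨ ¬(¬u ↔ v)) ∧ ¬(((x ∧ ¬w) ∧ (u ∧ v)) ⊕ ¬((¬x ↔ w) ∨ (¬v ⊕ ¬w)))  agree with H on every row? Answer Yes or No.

Evaluate ((u ∨ w) ∨ ¬(¬u ↔ v)) ∧ ¬(((x ∧ ¬w) ∧ (u ∧ v)) ⊕ ¬((¬x ↔ w) ∨ (¬v ⊕ ¬w))) on each row and compare to H:
  u=0, v=0, w=0, x=0: formula gives 0, H = 0 ✓
  u=0, v=0, w=0, x=1: formula gives 1, H = 1 ✓
  u=0, v=0, w=1, x=0: formula gives 1, H = 1 ✓
  u=0, v=0, w=1, x=1: formula gives 1, H = 1 ✓
  … (the remaining 12 rows also agree.)
All 16 rows match — the expression computes H exactly.

Yes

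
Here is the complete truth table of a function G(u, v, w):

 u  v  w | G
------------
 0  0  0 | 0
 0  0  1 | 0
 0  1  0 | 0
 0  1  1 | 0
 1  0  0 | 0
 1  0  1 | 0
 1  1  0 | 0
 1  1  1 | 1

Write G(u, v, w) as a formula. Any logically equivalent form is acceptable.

G(u, v, w) = (u AND v) AND w

The output is 1 only when every input is 1 — the AND of all inputs.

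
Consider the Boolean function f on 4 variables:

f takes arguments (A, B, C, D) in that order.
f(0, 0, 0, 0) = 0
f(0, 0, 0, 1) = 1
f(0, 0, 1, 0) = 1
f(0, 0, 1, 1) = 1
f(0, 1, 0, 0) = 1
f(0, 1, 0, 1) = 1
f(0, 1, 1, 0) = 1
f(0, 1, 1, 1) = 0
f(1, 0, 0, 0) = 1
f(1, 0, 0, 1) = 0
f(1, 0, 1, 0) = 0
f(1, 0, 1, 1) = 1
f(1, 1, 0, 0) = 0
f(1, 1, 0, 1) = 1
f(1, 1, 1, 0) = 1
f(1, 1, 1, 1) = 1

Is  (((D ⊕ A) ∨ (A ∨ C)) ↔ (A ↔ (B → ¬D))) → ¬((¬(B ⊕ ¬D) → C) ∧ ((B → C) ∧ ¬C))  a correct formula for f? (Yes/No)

No

Evaluate (((D ⊕ A) ∨ (A ∨ C)) ↔ (A ↔ (B → ¬D))) → ¬((¬(B ⊕ ¬D) → C) ∧ ((B → C) ∧ ¬C)) on each row and compare to f:
  A=0, B=0, C=0, D=0: formula gives 0, f = 0 ✓
  A=0, B=0, C=0, D=1: formula gives 1, f = 1 ✓
  A=0, B=0, C=1, D=0: formula gives 1, f = 1 ✓
  A=0, B=0, C=1, D=1: formula gives 1, f = 1 ✓
  …
  A=0, B=1, C=1, D=1: formula gives 1, but f = 0 ✗
A single disagreement suffices: at (0,1,1,1) they differ, so the formula does not compute f.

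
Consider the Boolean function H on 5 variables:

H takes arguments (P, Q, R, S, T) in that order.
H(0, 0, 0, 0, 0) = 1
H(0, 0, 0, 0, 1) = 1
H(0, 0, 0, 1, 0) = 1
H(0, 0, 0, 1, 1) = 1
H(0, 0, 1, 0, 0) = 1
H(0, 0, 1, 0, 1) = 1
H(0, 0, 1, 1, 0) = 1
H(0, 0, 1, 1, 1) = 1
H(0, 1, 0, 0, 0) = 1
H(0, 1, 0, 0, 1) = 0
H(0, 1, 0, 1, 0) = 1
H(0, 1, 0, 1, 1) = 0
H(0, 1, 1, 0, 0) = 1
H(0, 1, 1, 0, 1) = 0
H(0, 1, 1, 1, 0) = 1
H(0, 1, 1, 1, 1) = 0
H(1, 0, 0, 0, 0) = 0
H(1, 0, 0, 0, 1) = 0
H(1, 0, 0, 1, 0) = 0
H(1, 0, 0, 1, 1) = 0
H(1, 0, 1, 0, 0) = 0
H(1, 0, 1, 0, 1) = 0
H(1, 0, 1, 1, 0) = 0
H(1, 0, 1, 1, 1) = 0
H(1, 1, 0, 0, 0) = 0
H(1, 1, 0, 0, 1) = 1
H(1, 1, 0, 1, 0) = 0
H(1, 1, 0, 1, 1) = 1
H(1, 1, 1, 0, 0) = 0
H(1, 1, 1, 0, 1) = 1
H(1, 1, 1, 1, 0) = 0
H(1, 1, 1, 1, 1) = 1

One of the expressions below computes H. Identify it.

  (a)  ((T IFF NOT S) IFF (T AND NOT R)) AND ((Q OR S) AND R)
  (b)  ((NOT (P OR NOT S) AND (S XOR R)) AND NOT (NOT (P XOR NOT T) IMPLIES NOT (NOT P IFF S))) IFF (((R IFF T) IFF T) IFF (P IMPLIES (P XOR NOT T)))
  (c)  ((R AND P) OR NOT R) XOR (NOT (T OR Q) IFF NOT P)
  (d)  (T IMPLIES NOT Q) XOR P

d

(a) fails at (0,0,0,0,0): the formula yields 0, H is 1.
(b) fails at (0,0,0,1,1): the formula yields 0, H is 1.
(c) fails at (0,0,0,0,0): the formula yields 0, H is 1.
Only (d) survives; checking it on all 32 rows confirms it matches H.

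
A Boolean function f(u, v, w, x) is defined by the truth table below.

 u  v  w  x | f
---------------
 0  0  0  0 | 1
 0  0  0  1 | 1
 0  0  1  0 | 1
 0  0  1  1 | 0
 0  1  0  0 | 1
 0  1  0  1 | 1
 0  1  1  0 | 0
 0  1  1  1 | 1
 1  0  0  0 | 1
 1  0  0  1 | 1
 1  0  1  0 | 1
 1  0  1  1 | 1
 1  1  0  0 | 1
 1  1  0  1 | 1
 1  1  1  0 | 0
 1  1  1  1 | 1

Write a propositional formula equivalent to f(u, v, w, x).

f(u, v, w, x) = ¬(((((¬u ∧ ¬v) ∧ w) ∧ x) ∨ (((¬u ∧ v) ∧ w) ∧ ¬x)) ∨ (((u ∧ v) ∧ w) ∧ ¬x))

The 0-rows are (0,0,1,1), (0,1,1,0), (1,1,1,0). Take each as a conjunction (¬u·¬v·w·x, ¬u·v·w·¬x, u·v·w·¬x), form their disjunction, and complement — that gives a formula that is 1 everywhere f is.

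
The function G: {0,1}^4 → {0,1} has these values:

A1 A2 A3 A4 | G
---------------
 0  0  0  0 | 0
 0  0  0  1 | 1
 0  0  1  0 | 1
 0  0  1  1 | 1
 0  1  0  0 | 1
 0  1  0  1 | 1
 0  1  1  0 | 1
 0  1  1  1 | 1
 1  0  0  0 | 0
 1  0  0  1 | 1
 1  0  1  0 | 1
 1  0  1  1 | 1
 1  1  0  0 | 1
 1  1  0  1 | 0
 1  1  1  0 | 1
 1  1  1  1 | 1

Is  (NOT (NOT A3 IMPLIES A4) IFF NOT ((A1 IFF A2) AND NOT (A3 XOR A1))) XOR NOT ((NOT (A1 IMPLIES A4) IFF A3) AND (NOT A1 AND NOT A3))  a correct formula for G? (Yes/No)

No

Check the formula against G row by row:
  A1=0, A2=0, A3=0, A4=0: formula gives 0, G = 0 ✓
  A1=0, A2=0, A3=0, A4=1: formula gives 1, G = 1 ✓
  A1=0, A2=0, A3=1, A4=0: formula gives 1, G = 1 ✓
  A1=0, A2=0, A3=1, A4=1: formula gives 1, G = 1 ✓
  …
  A1=0, A2=1, A3=0, A4=1: formula gives 0, but G = 1 ✗
Since they disagree at (0,1,0,1), the expression is not a correct formula for G.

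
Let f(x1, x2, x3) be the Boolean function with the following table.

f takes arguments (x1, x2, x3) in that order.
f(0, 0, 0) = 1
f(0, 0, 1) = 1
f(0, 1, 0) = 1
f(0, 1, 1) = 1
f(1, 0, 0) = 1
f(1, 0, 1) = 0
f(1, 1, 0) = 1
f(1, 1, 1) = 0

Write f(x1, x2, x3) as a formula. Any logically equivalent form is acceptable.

f(x1, x2, x3) = (((x1 · x2') · x3) + ((x1 · x2) · x3))'

There are just 2 zero rows: (1,0,1), (1,1,1). Their minterms are x1·¬x2·x3, x1·x2·x3; the OR of those covers precisely the 0-outputs, and negating it yields f.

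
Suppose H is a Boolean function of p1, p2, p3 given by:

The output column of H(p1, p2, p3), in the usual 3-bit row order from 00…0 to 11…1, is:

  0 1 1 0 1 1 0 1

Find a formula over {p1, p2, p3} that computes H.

There are just 3 zero rows: (0,0,0), (0,1,1), (1,1,0). Their minterms are ¬p1·¬p2·¬p3, ¬p1·p2·p3, p1·p2·¬p3; the OR of those covers precisely the 0-outputs, and negating it yields H.

H(p1, p2, p3) = ((((p1' · p2') · p3') + ((p1' · p2) · p3)) + ((p1 · p2) · p3'))'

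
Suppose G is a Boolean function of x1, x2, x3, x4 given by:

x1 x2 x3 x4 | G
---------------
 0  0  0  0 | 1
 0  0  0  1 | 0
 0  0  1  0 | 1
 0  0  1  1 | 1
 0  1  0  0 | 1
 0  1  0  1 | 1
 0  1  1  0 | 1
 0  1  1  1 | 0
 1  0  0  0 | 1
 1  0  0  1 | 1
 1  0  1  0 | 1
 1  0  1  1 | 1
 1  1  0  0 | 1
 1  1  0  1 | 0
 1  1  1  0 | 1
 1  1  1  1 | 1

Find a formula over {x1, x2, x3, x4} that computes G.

G is 0 on only 3 rows — (0,0,0,1), (0,1,1,1), (1,1,0,1). Writing each as a minterm (¬x1·¬x2·¬x3·x4, ¬x1·x2·x3·x4, x1·x2·¬x3·x4) and OR-ing them characterizes exactly where G=0, so G is the negation of that disjunction.

G(x1, x2, x3, x4) = NOT (((((NOT x1 AND NOT x2) AND NOT x3) AND x4) OR (((NOT x1 AND x2) AND x3) AND x4)) OR (((x1 AND x2) AND NOT x3) AND x4))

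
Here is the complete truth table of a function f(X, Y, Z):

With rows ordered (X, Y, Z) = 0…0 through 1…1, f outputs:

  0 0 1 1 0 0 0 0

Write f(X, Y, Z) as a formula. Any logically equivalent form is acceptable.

f(X, Y, Z) = ((X' · Y) · Z') + ((X' · Y) · Z)

The 1-rows are (0,1,0), (0,1,1). Each contributes one minterm — ¬X·Y·¬Z; ¬X·Y·Z — and their disjunction is a sum-of-products form of f.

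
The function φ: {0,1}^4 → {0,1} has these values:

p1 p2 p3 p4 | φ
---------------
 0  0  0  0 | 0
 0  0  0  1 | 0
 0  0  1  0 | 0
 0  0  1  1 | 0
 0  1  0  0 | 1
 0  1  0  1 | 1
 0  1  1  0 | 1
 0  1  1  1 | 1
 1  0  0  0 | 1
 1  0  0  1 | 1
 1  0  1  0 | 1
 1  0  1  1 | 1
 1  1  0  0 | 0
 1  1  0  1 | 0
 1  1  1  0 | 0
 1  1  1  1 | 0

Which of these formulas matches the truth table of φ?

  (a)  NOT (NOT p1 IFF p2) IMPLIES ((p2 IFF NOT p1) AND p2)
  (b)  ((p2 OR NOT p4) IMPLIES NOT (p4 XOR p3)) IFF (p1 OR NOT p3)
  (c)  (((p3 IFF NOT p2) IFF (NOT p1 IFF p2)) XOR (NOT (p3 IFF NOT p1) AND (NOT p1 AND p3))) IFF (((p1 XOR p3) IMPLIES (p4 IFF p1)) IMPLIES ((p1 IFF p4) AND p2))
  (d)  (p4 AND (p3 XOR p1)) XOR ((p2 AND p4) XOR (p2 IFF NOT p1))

(b) fails at (0,0,0,0): the formula yields 1, φ is 0.
(c) fails at (0,0,1,0): the formula yields 1, φ is 0.
(d) fails at (0,0,1,1): the formula yields 1, φ is 0.
Only (a) survives; checking it on all 16 rows confirms it matches φ.

a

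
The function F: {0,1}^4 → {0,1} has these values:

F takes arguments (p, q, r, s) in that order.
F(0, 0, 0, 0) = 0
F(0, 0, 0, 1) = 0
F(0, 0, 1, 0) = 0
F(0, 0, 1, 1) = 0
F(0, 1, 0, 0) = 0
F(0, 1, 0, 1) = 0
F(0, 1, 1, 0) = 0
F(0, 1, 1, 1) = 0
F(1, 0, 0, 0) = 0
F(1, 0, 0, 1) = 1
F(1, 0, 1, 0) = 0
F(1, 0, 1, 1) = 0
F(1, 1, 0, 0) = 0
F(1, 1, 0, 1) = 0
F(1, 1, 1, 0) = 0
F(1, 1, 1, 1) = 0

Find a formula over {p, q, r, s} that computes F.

F(p, q, r, s) = ((p ∧ ¬q) ∧ ¬r) ∧ s

F is 1 on exactly one input, (1,0,0,1), whose minterm is p·¬q·¬r·s. So F is just that conjunction.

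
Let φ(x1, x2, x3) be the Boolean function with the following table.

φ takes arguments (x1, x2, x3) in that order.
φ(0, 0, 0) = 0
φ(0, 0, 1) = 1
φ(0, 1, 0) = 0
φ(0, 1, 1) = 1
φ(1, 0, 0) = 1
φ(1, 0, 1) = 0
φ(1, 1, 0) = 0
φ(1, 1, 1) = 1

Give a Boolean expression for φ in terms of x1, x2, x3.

φ(x1, x2, x3) = ((((x1' · x2') · x3) + ((x1' · x2) · x3)) + ((x1 · x2') · x3')) + ((x1 · x2) · x3)

Collect the rows where φ=1 — (0,0,1), (0,1,1), (1,0,0), (1,1,1) — and write one minterm per row: ¬x1·¬x2·x3, ¬x1·x2·x3, x1·¬x2·¬x3, x1·x2·x3. Their union (logical OR) reproduces the table exactly.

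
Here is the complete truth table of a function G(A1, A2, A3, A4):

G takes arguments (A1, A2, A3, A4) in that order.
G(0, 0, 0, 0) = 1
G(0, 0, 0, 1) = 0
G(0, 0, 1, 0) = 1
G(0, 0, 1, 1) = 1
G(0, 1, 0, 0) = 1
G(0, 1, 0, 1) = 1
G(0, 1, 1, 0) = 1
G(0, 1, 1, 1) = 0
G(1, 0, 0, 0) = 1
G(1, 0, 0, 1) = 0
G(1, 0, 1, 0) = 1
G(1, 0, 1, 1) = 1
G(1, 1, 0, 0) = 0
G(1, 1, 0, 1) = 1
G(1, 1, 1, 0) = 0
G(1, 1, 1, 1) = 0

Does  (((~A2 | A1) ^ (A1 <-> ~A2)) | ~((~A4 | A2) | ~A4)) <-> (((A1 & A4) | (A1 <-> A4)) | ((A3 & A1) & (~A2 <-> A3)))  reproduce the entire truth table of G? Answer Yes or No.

Test each input against both G and the formula:
  A1=0, A2=0, A3=0, A4=0: formula gives 1, G = 1 ✓
  A1=0, A2=0, A3=0, A4=1: formula gives 0, G = 0 ✓
  A1=0, A2=0, A3=1, A4=0: formula gives 1, G = 1 ✓
  A1=0, A2=0, A3=1, A4=1: formula gives 0, but G = 1 ✗
A single disagreement suffices: at (0,0,1,1) they differ, so the formula does not compute G.

No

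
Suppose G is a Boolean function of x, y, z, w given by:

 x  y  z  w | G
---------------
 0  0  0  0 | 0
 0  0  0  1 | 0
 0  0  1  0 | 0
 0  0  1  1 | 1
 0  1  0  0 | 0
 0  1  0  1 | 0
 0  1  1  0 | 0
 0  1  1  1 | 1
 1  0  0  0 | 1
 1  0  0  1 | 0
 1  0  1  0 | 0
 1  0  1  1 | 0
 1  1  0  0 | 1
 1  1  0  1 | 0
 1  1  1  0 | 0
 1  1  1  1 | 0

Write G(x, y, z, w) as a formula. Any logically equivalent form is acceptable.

The 1-rows are (0,0,1,1), (0,1,1,1), (1,0,0,0), (1,1,0,0). Each contributes one minterm — ¬x·¬y·z·w; ¬x·y·z·w; x·¬y·¬z·¬w; x·y·¬z·¬w — and their disjunction is a sum-of-products form of G.

G(x, y, z, w) = (((((x' · y') · z) · w) + (((x' · y) · z) · w)) + (((x · y') · z') · w')) + (((x · y) · z') · w')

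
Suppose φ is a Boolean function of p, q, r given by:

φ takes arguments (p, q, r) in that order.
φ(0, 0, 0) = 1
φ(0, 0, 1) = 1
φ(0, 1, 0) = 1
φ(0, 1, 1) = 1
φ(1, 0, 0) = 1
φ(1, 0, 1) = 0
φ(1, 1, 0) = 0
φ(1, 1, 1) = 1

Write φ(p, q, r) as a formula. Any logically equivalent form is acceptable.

There are just 2 zero rows: (1,0,1), (1,1,0). Their minterms are p·¬q·r, p·q·¬r; the OR of those covers precisely the 0-outputs, and negating it yields φ.

φ(p, q, r) = ¬(((p ∧ ¬q) ∧ r) ∨ ((p ∧ q) ∧ ¬r))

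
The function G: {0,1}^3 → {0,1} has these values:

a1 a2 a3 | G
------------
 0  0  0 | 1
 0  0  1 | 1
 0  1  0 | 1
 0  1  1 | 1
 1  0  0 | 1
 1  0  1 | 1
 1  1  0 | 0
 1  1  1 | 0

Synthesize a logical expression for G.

G(a1, a2, a3) = (((a1 · a2) · a3') + ((a1 · a2) · a3))'

The 0-rows are (1,1,0), (1,1,1). Take each as a conjunction (a1·a2·¬a3, a1·a2·a3), form their disjunction, and complement — that gives a formula that is 1 everywhere G is.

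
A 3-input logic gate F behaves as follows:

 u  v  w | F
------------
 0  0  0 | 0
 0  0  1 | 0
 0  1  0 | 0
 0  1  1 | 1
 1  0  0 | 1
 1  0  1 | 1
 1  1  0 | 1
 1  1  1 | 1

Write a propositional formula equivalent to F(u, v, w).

F(u, v, w) = ((((u' · v') · w') + ((u' · v') · w)) + ((u' · v) · w'))'

There are just 3 zero rows: (0,0,0), (0,0,1), (0,1,0). Their minterms are ¬u·¬v·¬w, ¬u·¬v·w, ¬u·v·¬w; the OR of those covers precisely the 0-outputs, and negating it yields F.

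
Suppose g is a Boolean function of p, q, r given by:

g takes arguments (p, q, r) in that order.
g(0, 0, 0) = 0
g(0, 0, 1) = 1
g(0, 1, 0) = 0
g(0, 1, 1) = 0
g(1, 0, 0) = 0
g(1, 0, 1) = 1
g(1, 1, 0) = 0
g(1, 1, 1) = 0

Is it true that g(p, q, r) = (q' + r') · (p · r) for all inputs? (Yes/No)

No

Check the formula against g row by row:
  p=0, q=0, r=0: formula gives 0, g = 0 ✓
  p=0, q=0, r=1: formula gives 0, but g = 1 ✗
Row (0,0,1) is a counterexample, so the formula is not equivalent to g.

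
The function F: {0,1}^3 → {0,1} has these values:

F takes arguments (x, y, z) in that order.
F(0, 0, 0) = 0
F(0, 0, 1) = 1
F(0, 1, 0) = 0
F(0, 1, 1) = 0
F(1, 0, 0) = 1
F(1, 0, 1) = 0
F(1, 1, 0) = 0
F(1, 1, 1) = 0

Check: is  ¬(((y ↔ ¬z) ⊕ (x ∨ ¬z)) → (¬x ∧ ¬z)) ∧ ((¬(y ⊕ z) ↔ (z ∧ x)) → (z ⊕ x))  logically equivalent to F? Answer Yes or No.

Yes

Test each input against both F and the formula:
  x=0, y=0, z=0: formula gives 0, F = 0 ✓
  x=0, y=0, z=1: formula gives 1, F = 1 ✓
  x=0, y=1, z=0: formula gives 0, F = 0 ✓
  x=0, y=1, z=1: formula gives 0, F = 0 ✓
  x=1, y=0, z=0: formula gives 1, F = 1 ✓
  … (the remaining 3 rows also agree.)
All 8 rows match — the expression computes F exactly.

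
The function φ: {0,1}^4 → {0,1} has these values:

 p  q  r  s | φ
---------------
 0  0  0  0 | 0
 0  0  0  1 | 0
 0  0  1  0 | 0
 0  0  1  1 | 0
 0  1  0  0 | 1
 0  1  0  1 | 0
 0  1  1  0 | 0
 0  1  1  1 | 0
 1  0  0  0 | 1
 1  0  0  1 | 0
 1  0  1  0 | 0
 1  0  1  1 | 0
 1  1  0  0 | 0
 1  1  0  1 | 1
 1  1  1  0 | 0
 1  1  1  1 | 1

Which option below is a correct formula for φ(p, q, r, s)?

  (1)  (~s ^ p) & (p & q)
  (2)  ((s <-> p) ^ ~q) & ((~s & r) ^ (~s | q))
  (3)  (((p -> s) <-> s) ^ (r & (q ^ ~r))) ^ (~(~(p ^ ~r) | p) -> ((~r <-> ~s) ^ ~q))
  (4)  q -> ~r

(1): at (0,1,0,0) it gives 0, but φ = 1 — eliminated.
(3): at (0,0,1,0) it gives 1, but φ = 0 — eliminated.
(4): at (0,0,0,0) it gives 1, but φ = 0 — eliminated.
(2) is the remaining candidate, and it agrees with φ on all 16 inputs.

2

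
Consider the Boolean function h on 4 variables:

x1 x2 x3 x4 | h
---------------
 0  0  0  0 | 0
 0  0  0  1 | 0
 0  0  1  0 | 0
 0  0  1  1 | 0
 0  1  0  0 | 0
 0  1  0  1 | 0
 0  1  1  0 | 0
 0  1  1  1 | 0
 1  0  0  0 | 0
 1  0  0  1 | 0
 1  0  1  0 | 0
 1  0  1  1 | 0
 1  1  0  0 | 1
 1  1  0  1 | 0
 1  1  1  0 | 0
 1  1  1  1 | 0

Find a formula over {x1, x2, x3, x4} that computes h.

h(x1, x2, x3, x4) = ((x1 & x2) & ~x3) & ~x4

Only row (1,1,0,0) gives 1. That row's minterm x1·x2·¬x3·¬x4 is h directly.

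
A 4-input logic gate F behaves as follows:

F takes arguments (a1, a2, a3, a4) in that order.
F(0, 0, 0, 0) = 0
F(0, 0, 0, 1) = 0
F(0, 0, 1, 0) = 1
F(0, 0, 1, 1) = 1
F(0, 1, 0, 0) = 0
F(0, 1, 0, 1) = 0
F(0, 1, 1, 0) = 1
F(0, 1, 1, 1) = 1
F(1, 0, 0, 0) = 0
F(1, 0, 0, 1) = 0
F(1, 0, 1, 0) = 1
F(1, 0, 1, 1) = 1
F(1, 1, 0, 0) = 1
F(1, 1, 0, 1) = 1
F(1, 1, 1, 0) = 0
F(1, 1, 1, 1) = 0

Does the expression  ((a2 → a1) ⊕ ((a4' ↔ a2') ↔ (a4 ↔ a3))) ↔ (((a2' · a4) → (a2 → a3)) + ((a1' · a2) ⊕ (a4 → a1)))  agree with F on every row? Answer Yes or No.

Yes

Check the formula against F row by row:
  a1=0, a2=0, a3=0, a4=0: formula gives 0, F = 0 ✓
  a1=0, a2=0, a3=0, a4=1: formula gives 0, F = 0 ✓
  a1=0, a2=0, a3=1, a4=0: formula gives 1, F = 1 ✓
  a1=0, a2=0, a3=1, a4=1: formula gives 1, F = 1 ✓
  …and likewise for the remaining 12 rows.
All 16 rows match — the expression computes F exactly.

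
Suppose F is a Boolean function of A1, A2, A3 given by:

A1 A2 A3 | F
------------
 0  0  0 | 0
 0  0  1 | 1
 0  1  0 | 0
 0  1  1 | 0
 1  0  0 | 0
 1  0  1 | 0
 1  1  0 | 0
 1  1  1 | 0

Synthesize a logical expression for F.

F is 1 on exactly one input, (0,0,1), whose minterm is ¬A1·¬A2·A3. So F is just that conjunction.

F(A1, A2, A3) = (NOT A1 AND NOT A2) AND A3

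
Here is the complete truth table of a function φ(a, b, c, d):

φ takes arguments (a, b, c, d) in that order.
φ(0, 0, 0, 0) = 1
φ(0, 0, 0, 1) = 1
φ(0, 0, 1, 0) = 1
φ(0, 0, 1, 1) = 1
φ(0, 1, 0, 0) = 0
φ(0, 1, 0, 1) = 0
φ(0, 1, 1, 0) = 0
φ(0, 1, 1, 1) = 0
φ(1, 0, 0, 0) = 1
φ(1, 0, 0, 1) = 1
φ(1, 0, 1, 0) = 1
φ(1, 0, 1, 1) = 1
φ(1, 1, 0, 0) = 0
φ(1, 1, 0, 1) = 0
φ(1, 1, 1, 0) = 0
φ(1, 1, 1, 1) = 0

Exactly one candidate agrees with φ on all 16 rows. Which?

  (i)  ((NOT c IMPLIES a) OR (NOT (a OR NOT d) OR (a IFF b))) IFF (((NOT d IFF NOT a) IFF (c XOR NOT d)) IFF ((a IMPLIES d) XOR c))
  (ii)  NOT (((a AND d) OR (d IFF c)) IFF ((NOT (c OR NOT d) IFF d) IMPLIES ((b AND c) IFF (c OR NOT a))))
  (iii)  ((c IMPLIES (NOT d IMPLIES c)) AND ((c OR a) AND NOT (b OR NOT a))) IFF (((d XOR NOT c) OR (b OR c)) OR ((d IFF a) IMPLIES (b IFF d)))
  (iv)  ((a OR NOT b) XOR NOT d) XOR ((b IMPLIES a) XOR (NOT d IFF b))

iv

(i) fails at (0,1,0,1): the formula yields 1, φ is 0.
(ii) fails at (0,0,0,1): the formula yields 0, φ is 1.
(iii) fails at (0,0,0,0): the formula yields 0, φ is 1.
Only (iv) survives; checking it on all 16 rows confirms it matches φ.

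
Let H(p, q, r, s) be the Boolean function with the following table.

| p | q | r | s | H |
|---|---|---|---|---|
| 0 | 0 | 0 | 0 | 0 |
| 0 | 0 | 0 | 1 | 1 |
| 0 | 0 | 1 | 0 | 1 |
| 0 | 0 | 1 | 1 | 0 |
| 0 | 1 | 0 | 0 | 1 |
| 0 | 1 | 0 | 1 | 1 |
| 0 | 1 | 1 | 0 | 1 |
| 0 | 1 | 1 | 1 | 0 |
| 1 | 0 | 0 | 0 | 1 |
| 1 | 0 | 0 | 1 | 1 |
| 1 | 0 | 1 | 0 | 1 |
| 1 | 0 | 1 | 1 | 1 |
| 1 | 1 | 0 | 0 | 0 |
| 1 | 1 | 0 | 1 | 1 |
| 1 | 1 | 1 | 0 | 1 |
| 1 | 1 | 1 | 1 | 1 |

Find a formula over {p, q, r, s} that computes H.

There are just 4 zero rows: (0,0,0,0), (0,0,1,1), (0,1,1,1), (1,1,0,0). Their minterms are ¬p·¬q·¬r·¬s, ¬p·¬q·r·s, ¬p·q·r·s, p·q·¬r·¬s; the OR of those covers precisely the 0-outputs, and negating it yields H.

H(p, q, r, s) = NOT ((((((NOT p AND NOT q) AND NOT r) AND NOT s) OR (((NOT p AND NOT q) AND r) AND s)) OR (((NOT p AND q) AND r) AND s)) OR (((p AND q) AND NOT r) AND NOT s))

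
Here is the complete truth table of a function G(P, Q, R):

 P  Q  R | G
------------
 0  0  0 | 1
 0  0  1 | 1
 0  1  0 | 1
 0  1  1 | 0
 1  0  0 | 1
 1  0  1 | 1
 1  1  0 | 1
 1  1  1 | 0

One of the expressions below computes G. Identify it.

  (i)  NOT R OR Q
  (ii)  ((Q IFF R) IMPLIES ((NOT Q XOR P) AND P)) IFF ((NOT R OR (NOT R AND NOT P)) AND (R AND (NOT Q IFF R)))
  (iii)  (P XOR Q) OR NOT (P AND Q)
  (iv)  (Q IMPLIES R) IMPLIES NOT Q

iv

(i): at (0,0,1) it gives 0, but G = 1 — eliminated.
(ii): at (0,0,1) it gives 0, but G = 1 — eliminated.
(iii): at (0,1,1) it gives 1, but G = 0 — eliminated.
(iv) is the remaining candidate, and it agrees with G on all 8 inputs.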